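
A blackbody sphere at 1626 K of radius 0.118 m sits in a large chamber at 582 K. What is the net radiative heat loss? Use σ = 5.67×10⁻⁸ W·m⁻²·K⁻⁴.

A = 4πr² = 4π × (0.118)² = 0.175 m².
Q = σA(T⁴ − T_s⁴). T⁴ − T_s⁴ = (1626)⁴ − (582)⁴ = 6.99×10^12 − 1.15×10^11 = 6.88×10^12 K⁴.
Q = 5.67×10⁻⁸ × 0.175 × 6.88×10^12 = 68200 W.

Q ≈ 68200 W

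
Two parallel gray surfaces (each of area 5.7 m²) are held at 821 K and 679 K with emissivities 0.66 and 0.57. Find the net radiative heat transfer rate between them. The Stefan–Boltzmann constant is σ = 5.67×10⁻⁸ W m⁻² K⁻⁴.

Q ≈ 34400 W

For two large parallel gray plates, q = σ(T₁⁴ − T₂⁴) / (1/ε₁ + 1/ε₂ − 1).
1/ε₁ + 1/ε₂ − 1 = 1/0.66 + 1/0.57 − 1 = 2.270.
T₁⁴ − T₂⁴ = 4.54×10^11 − 2.13×10^11 = 2.42×10^11 K⁴.
q = 5.67×10⁻⁸ × 2.42×10^11 / 2.270 = 6040 W/m².
Q = q·A = 6040 × 5.7 = 34400 W.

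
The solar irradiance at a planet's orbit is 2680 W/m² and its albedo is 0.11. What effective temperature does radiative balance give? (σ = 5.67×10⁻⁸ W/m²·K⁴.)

T ≈ 320 K

Power absorbed = (1−a)S·πR²; power emitted = 4πR²σT⁴. Equating and cancelling πR²:
T = ((1−a)S / 4σ)^(1/4) = (2390 / (4 × 5.67×10⁻⁸))^(1/4) = (1.05×10^10)^(1/4).
T = 320 K.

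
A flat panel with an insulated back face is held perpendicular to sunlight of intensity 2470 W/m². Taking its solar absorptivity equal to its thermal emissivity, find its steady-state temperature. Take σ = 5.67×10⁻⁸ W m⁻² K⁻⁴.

Absorbed flux αS = emitted flux εσT⁴ (one radiating face); with α = ε, T = (S/σ)^(1/4).
T = (2470 / 5.67×10⁻⁸)^(1/4) = (4.36×10^10)^(1/4).
T = 457 K.

T ≈ 457 K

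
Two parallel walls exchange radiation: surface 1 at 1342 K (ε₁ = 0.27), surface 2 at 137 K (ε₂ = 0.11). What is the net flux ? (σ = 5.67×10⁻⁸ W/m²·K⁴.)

q ≈ 15600 W/m²

For two large parallel gray plates, q = σ(T₁⁴ − T₂⁴) / (1/ε₁ + 1/ε₂ − 1).
1/ε₁ + 1/ε₂ − 1 = 1/0.27 + 1/0.11 − 1 = 11.79.
T₁⁴ − T₂⁴ = 3.24×10^12 − 3.52×10^8 = 3.24×10^12 K⁴.
q = 5.67×10⁻⁸ × 3.24×10^12 / 11.79 = 15600 W/m².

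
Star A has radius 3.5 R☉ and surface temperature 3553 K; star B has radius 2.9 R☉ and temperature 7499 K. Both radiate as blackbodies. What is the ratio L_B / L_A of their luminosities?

L_B/L_A ≈ 13.6

L = 4πR²σT⁴ ∝ R²T⁴, so L_B/L_A = (2.9/3.5)² × (7499/3553)⁴ = 0.687 × 19.8 = 13.6.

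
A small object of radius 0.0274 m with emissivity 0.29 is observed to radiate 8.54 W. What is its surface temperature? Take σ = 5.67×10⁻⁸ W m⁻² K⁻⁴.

T ≈ 484 K

A = 4πr² = 4π × (0.0274)² = 9.43×10^-3 m².
From P = εσAT⁴, T = (P / εσA)^(1/4) = (8.54 / (0.29 × 5.67×10⁻⁸ × 9.43×10^-3))^(1/4).
T = (5.51×10^10)^(1/4) = 484 K.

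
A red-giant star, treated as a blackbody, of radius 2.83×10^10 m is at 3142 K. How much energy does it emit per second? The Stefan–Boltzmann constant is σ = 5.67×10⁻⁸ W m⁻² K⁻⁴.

A = 4πr² = 4π × (2.83×10^10)² = 1.01×10^22 m².
P = σAT⁴ = 5.67×10⁻⁸ × 1.01×10^22 × (3142)⁴ = 5.67×10⁻⁸ × 1.01×10^22 × 9.75×10^13.
P = 5.56×10^28 W.

P ≈ 5.56×10^28 W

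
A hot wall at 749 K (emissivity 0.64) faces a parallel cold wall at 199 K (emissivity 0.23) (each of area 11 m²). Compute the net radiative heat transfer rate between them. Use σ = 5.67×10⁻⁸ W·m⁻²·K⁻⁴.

For two large parallel gray plates, q = σ(T₁⁴ − T₂⁴) / (1/ε₁ + 1/ε₂ − 1).
1/ε₁ + 1/ε₂ − 1 = 1/0.64 + 1/0.23 − 1 = 4.910.
T₁⁴ − T₂⁴ = 3.15×10^11 − 1.57×10^9 = 3.13×10^11 K⁴.
q = 5.67×10⁻⁸ × 3.13×10^11 / 4.910 = 3620 W/m².
Q = q·A = 3620 × 11 = 39800 W.

Q ≈ 39800 W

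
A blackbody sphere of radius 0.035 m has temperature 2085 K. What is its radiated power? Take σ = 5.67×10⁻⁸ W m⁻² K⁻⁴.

A = 4πr² = 4π × (0.035)² = 0.0154 m².
P = σAT⁴ = 5.67×10⁻⁸ × 0.0154 × (2085)⁴ = 5.67×10⁻⁸ × 0.0154 × 1.89×10^13.
P = 16500 W.

P ≈ 16500 W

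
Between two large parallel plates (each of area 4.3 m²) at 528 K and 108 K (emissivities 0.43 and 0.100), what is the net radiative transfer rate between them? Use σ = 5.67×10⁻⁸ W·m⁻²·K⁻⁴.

For two large parallel gray plates, q = σ(T₁⁴ − T₂⁴) / (1/ε₁ + 1/ε₂ − 1).
1/ε₁ + 1/ε₂ − 1 = 1/0.43 + 1/0.100 − 1 = 11.33.
T₁⁴ − T₂⁴ = 7.77×10^10 − 1.36×10^8 = 7.76×10^10 K⁴.
q = 5.67×10⁻⁸ × 7.76×10^10 / 11.33 = 388 W/m².
Q = q·A = 388 × 4.3 = 1670 W.

Q ≈ 1670 W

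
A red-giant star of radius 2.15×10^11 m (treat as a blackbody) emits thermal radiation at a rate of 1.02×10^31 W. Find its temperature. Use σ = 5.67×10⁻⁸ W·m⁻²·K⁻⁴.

A = 4πr² = 4π × (2.15×10^11)² = 5.81×10^23 m².
From P = σAT⁴, T = (P / σA)^(1/4) = (1.02×10^31 / (5.67×10⁻⁸ × 5.81×10^23))^(1/4).
T = (3.10×10^14)^(1/4) = 4200 K.

T ≈ 4200 K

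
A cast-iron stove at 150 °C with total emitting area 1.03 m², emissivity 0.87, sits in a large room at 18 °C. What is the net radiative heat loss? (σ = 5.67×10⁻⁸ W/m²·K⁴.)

Q ≈ 1260 W

Convert: 150 °C = 423 K; 18 °C = 291 K.
Q = εσA(T⁴ − T_s⁴). T⁴ − T_s⁴ = (423)⁴ − (291)⁴ = 3.20×10^10 − 7.17×10^9 = 2.48×10^10 K⁴.
Q = 0.87 × 5.67×10⁻⁸ × 1.03 × 2.48×10^10 = 1260 W.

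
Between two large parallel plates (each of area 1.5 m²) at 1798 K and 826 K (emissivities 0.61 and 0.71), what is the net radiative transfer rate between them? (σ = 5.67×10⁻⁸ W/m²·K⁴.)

Q ≈ 4.15×10^5 W

For two large parallel gray plates, q = σ(T₁⁴ − T₂⁴) / (1/ε₁ + 1/ε₂ − 1).
1/ε₁ + 1/ε₂ − 1 = 1/0.61 + 1/0.71 − 1 = 2.048.
T₁⁴ − T₂⁴ = 1.05×10^13 − 4.66×10^11 = 9.99×10^12 K⁴.
q = 5.67×10⁻⁸ × 9.99×10^12 / 2.048 = 2.76×10^5 W/m².
Q = q·A = 2.76×10^5 × 1.5 = 4.15×10^5 W.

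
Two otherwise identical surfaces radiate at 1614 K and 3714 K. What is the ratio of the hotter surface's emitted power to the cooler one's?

ratio ≈ 28.0

P ∝ T⁴, so the ratio is (3714/1614)⁴ = (2.301)⁴ = 28.0.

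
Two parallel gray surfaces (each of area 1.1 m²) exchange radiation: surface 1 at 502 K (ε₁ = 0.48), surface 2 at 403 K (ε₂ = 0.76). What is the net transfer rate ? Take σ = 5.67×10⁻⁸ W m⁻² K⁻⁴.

For two large parallel gray plates, q = σ(T₁⁴ − T₂⁴) / (1/ε₁ + 1/ε₂ − 1).
1/ε₁ + 1/ε₂ − 1 = 1/0.48 + 1/0.76 − 1 = 2.399.
T₁⁴ − T₂⁴ = 6.35×10^10 − 2.64×10^10 = 3.71×10^10 K⁴.
q = 5.67×10⁻⁸ × 3.71×10^10 / 2.399 = 878 W/m².
Q = q·A = 878 × 1.1 = 965 W.

Q ≈ 965 W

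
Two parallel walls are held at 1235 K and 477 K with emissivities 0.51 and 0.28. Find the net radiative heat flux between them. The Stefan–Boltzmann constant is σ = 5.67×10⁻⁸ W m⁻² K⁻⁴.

For two large parallel gray plates, q = σ(T₁⁴ − T₂⁴) / (1/ε₁ + 1/ε₂ − 1).
1/ε₁ + 1/ε₂ − 1 = 1/0.51 + 1/0.28 − 1 = 4.532.
T₁⁴ − T₂⁴ = 2.33×10^12 − 5.18×10^10 = 2.27×10^12 K⁴.
q = 5.67×10⁻⁸ × 2.27×10^12 / 4.532 = 28500 W/m².

q ≈ 28500 W/m²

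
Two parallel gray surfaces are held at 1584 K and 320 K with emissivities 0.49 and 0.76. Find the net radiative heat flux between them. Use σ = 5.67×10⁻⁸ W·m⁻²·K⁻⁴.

q ≈ 1.51×10^5 W/m²

For two large parallel gray plates, q = σ(T₁⁴ − T₂⁴) / (1/ε₁ + 1/ε₂ − 1).
1/ε₁ + 1/ε₂ − 1 = 1/0.49 + 1/0.76 − 1 = 2.357.
T₁⁴ − T₂⁴ = 6.30×10^12 − 1.05×10^10 = 6.28×10^12 K⁴.
q = 5.67×10⁻⁸ × 6.28×10^12 / 2.357 = 1.51×10^5 W/m².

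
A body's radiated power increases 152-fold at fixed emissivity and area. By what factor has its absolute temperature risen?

factor ≈ 3.51

P ∝ T⁴ ⇒ T ∝ P^(1/4), so T scales by (152)^(1/4) = 3.51.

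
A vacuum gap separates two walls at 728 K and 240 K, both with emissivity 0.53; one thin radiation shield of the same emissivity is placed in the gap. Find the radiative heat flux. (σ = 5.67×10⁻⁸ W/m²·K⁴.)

q ≈ 2840 W/m²

Each of the 2 gaps contributes resistance (2/ε − 1) = 2/0.53 − 1 = 2.774; total = 5.547.
q = σ(T₁⁴ − T₂⁴) / 5.547 = 5.67×10⁻⁸ × 2.78×10^11 / 5.547 = 2840 W/m².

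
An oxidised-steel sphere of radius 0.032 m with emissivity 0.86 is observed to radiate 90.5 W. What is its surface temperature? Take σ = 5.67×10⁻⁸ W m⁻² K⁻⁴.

T ≈ 616 K

A = 4πr² = 4π × (0.032)² = 0.0129 m².
From P = εσAT⁴, T = (P / εσA)^(1/4) = (90.5 / (0.86 × 5.67×10⁻⁸ × 0.0129))^(1/4).
T = (1.44×10^11)^(1/4) = 616 K.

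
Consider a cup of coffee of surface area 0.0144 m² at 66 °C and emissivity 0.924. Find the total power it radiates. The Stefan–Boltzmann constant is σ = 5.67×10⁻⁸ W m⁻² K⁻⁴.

66 °C = 339 K.
P = εσAT⁴ = 0.924 × 5.67×10⁻⁸ × 0.0144 × (339)⁴ = 0.924 × 5.67×10⁻⁸ × 0.0144 × 1.32×10^10.
P = 9.96 W.

P ≈ 9.96 W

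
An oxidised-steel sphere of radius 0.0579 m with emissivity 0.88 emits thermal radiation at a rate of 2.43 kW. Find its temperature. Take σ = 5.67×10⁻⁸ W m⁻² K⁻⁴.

A = 4πr² = 4π × (0.0579)² = 0.0421 m².
From P = εσAT⁴, T = (P / εσA)^(1/4) = (2430 / (0.88 × 5.67×10⁻⁸ × 0.0421))^(1/4).
T = (1.16×10^12)^(1/4) = 1040 K.

T ≈ 1040 K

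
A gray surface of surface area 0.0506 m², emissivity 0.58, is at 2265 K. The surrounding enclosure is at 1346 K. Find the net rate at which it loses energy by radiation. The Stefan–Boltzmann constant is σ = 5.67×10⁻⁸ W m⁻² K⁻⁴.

Q ≈ 38300 W

Q = εσA(T⁴ − T_s⁴). T⁴ − T_s⁴ = (2265)⁴ − (1346)⁴ = 2.63×10^13 − 3.28×10^12 = 2.30×10^13 K⁴.
Q = 0.58 × 5.67×10⁻⁸ × 0.0506 × 2.30×10^13 = 38300 W.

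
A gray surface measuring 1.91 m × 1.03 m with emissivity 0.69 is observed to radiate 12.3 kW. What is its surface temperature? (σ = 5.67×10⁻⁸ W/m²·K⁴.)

T ≈ 632 K

A = 1.91 × 1.03 = 1.97 m².
From P = εσAT⁴, T = (P / εσA)^(1/4) = (12300 / (0.69 × 5.67×10⁻⁸ × 1.97))^(1/4).
T = (1.60×10^11)^(1/4) = 632 K.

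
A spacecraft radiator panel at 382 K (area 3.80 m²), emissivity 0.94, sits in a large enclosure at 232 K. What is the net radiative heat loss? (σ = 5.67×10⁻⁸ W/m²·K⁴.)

Q ≈ 3730 W

Q = εσA(T⁴ − T_s⁴). T⁴ − T_s⁴ = (382)⁴ − (232)⁴ = 2.13×10^10 − 2.90×10^9 = 1.84×10^10 K⁴.
Q = 0.94 × 5.67×10⁻⁸ × 3.80 × 1.84×10^10 = 3730 W.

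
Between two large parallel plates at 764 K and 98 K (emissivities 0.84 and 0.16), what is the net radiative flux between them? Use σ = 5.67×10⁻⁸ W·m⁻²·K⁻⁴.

For two large parallel gray plates, q = σ(T₁⁴ − T₂⁴) / (1/ε₁ + 1/ε₂ − 1).
1/ε₁ + 1/ε₂ − 1 = 1/0.84 + 1/0.16 − 1 = 6.440.
T₁⁴ − T₂⁴ = 3.41×10^11 − 9.22×10^7 = 3.41×10^11 K⁴.
q = 5.67×10⁻⁸ × 3.41×10^11 / 6.440 = 3000 W/m².

q ≈ 3000 W/m²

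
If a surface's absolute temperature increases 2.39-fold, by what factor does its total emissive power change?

factor ≈ 32.6

P ∝ T⁴, so the power scales as (2.39)⁴ = 32.6.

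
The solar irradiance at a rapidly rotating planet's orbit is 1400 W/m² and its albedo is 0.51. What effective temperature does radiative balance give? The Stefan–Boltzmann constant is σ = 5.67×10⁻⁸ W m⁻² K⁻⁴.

T ≈ 235 K

Power absorbed = (1−a)S·πR²; power emitted = 4πR²σT⁴. Equating and cancelling πR²:
T = ((1−a)S / 4σ)^(1/4) = (686 / (4 × 5.67×10⁻⁸))^(1/4) = (3.02×10^9)^(1/4).
T = 235 K.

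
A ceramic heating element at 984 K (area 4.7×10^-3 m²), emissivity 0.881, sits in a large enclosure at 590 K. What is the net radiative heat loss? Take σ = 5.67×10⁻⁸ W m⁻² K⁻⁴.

Q ≈ 192 W

Q = εσA(T⁴ − T_s⁴). T⁴ − T_s⁴ = (984)⁴ − (590)⁴ = 9.38×10^11 − 1.21×10^11 = 8.16×10^11 K⁴.
Q = 0.881 × 5.67×10⁻⁸ × 4.70×10^-3 × 8.16×10^11 = 192 W.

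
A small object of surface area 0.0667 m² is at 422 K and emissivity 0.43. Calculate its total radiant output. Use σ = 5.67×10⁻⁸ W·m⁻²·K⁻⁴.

P = εσAT⁴ = 0.43 × 5.67×10⁻⁸ × 0.0667 × (422)⁴ = 0.43 × 5.67×10⁻⁸ × 0.0667 × 3.17×10^10.
P = 51.6 W.

P ≈ 51.6 W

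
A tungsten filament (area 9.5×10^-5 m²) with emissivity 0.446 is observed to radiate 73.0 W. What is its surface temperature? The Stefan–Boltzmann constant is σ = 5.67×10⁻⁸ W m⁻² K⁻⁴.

From P = εσAT⁴, T = (P / εσA)^(1/4) = (73.0 / (0.446 × 5.67×10⁻⁸ × 9.50×10^-5))^(1/4).
T = (3.04×10^13)^(1/4) = 2350 K.

T ≈ 2350 K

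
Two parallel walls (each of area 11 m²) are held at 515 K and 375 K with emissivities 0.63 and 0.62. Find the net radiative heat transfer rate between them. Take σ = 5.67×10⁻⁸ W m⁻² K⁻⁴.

Q ≈ 14300 W

For two large parallel gray plates, q = σ(T₁⁴ − T₂⁴) / (1/ε₁ + 1/ε₂ − 1).
1/ε₁ + 1/ε₂ − 1 = 1/0.63 + 1/0.62 − 1 = 2.200.
T₁⁴ − T₂⁴ = 7.03×10^10 − 1.98×10^10 = 5.06×10^10 K⁴.
q = 5.67×10⁻⁸ × 5.06×10^10 / 2.200 = 1300 W/m².
Q = q·A = 1300 × 11 = 14300 W.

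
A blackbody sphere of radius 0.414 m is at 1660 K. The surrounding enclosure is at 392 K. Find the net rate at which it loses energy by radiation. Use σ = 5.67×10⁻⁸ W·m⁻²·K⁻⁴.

A = 4πr² = 4π × (0.414)² = 2.15 m².
Q = σA(T⁴ − T_s⁴). T⁴ − T_s⁴ = (1660)⁴ − (392)⁴ = 7.59×10^12 − 2.36×10^10 = 7.57×10^12 K⁴.
Q = 5.67×10⁻⁸ × 2.15 × 7.57×10^12 = 9.24×10^5 W.

Q ≈ 9.24×10^5 W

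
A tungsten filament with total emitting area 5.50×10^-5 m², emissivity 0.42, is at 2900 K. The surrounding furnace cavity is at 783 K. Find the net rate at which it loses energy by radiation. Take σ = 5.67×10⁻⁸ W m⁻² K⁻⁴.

Q ≈ 92.1 W

Q = εσA(T⁴ − T_s⁴). T⁴ − T_s⁴ = (2900)⁴ − (783)⁴ = 7.07×10^13 − 3.76×10^11 = 7.04×10^13 K⁴.
Q = 0.42 × 5.67×10⁻⁸ × 5.50×10^-5 × 7.04×10^13 = 92.1 W.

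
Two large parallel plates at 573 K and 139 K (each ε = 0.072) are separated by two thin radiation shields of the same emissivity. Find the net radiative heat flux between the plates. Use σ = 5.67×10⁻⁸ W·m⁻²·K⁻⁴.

q ≈ 75.8 W/m²

Each of the 3 gaps contributes resistance (2/ε − 1) = 2/0.072 − 1 = 26.78; total = 80.33.
q = σ(T₁⁴ − T₂⁴) / 80.33 = 5.67×10⁻⁸ × 1.07×10^11 / 80.33 = 75.8 W/m².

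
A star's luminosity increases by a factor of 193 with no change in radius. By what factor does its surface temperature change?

P ∝ T⁴ ⇒ T ∝ P^(1/4), so T scales by (193)^(1/4) = 3.73.

factor ≈ 3.73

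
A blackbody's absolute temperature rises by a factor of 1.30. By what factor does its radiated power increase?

factor ≈ 2.86

P ∝ T⁴, so the power scales as (1.30)⁴ = 2.86.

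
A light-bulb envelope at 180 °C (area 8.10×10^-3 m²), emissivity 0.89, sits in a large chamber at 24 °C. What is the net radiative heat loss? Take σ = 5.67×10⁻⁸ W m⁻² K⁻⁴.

Convert: 180 °C = 453 K; 24 °C = 297 K.
Q = εσA(T⁴ − T_s⁴). T⁴ − T_s⁴ = (453)⁴ − (297)⁴ = 4.21×10^10 − 7.78×10^9 = 3.43×10^10 K⁴.
Q = 0.89 × 5.67×10⁻⁸ × 8.10×10^-3 × 3.43×10^10 = 14.0 W.

Q ≈ 14.0 W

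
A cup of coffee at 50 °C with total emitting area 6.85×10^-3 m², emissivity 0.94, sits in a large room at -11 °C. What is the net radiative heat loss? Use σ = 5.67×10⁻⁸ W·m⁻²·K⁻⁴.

Q ≈ 2.25 W

Convert: 50 °C = 323 K; -11 °C = 262 K.
Q = εσA(T⁴ − T_s⁴). T⁴ − T_s⁴ = (323)⁴ − (262)⁴ = 1.09×10^10 − 4.71×10^9 = 6.17×10^9 K⁴.
Q = 0.94 × 5.67×10⁻⁸ × 6.85×10^-3 × 6.17×10^9 = 2.25 W.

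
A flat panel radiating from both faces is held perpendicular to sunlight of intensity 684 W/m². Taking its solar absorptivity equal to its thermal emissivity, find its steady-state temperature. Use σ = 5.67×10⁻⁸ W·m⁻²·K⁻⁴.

T ≈ 279 K

Absorbed flux αS = emitted flux 2εσT⁴ per unit area; with α = ε this gives T = (S/2σ)^(1/4).
T = (684 / (2 × 5.67×10⁻⁸))^(1/4) = (6.03×10^9)^(1/4).
T = 279 K.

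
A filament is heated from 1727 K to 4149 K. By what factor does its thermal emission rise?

ratio ≈ 33.3

P ∝ T⁴, so the ratio is (4149/1727)⁴ = (2.402)⁴ = 33.3.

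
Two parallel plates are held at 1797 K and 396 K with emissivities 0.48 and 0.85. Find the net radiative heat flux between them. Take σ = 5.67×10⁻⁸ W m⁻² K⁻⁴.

For two large parallel gray plates, q = σ(T₁⁴ − T₂⁴) / (1/ε₁ + 1/ε₂ − 1).
1/ε₁ + 1/ε₂ − 1 = 1/0.48 + 1/0.85 − 1 = 2.260.
T₁⁴ − T₂⁴ = 1.04×10^13 − 2.46×10^10 = 1.04×10^13 K⁴.
q = 5.67×10⁻⁸ × 1.04×10^13 / 2.260 = 2.61×10^5 W/m².

q ≈ 2.61×10^5 W/m²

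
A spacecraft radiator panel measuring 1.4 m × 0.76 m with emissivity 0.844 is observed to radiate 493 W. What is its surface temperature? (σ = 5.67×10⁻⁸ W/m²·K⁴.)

T ≈ 314 K

A = 1.4 × 0.76 = 1.06 m².
From P = εσAT⁴, T = (P / εσA)^(1/4) = (493 / (0.844 × 5.67×10⁻⁸ × 1.06))^(1/4).
T = (9.68×10^9)^(1/4) = 314 K.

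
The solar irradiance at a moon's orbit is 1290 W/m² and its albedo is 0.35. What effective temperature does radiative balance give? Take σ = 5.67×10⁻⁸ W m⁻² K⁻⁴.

T ≈ 247 K

Power absorbed = (1−a)S·πR²; power emitted = 4πR²σT⁴. Equating and cancelling πR²:
T = ((1−a)S / 4σ)^(1/4) = (838 / (4 × 5.67×10⁻⁸))^(1/4) = (3.70×10^9)^(1/4).
T = 247 K.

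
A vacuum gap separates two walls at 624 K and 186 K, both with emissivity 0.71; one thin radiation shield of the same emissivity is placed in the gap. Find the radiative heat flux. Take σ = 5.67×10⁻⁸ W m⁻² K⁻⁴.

Each of the 2 gaps contributes resistance (2/ε − 1) = 2/0.71 − 1 = 1.817; total = 3.634.
q = σ(T₁⁴ − T₂⁴) / 3.634 = 5.67×10⁻⁸ × 1.50×10^11 / 3.634 = 2350 W/m².

q ≈ 2350 W/m²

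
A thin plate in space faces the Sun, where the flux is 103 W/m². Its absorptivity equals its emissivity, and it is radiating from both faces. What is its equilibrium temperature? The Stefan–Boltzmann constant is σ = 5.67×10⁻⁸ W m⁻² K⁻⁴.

T ≈ 174 K

Absorbed flux αS = emitted flux 2εσT⁴ per unit area; with α = ε this gives T = (S/2σ)^(1/4).
T = (103 / (2 × 5.67×10⁻⁸))^(1/4) = (9.08×10^8)^(1/4).
T = 174 K.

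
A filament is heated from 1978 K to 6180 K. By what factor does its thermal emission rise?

P ∝ T⁴, so the ratio is (6180/1978)⁴ = (3.124)⁴ = 95.3.

ratio ≈ 95.3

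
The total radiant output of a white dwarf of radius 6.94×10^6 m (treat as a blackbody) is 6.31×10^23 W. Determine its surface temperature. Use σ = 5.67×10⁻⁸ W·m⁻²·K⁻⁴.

A = 4πr² = 4π × (6.94×10^6)² = 6.05×10^14 m².
From P = σAT⁴, T = (P / σA)^(1/4) = (6.31×10^23 / (5.67×10⁻⁸ × 6.05×10^14))^(1/4).
T = (1.84×10^16)^(1/4) = 11600 K.

T ≈ 11600 K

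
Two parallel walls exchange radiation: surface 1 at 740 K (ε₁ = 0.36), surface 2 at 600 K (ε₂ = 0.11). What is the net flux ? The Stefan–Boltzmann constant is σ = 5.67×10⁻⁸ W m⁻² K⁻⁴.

q ≈ 888 W/m²

For two large parallel gray plates, q = σ(T₁⁴ − T₂⁴) / (1/ε₁ + 1/ε₂ − 1).
1/ε₁ + 1/ε₂ − 1 = 1/0.36 + 1/0.11 − 1 = 10.87.
T₁⁴ − T₂⁴ = 3.00×10^11 − 1.30×10^11 = 1.70×10^11 K⁴.
q = 5.67×10⁻⁸ × 1.70×10^11 / 10.87 = 888 W/m².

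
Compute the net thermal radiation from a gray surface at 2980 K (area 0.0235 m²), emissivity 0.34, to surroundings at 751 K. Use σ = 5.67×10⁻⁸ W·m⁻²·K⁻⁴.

Q ≈ 35600 W

Q = εσA(T⁴ − T_s⁴). T⁴ − T_s⁴ = (2980)⁴ − (751)⁴ = 7.89×10^13 − 3.18×10^11 = 7.85×10^13 K⁴.
Q = 0.34 × 5.67×10⁻⁸ × 0.0235 × 7.85×10^13 = 35600 W.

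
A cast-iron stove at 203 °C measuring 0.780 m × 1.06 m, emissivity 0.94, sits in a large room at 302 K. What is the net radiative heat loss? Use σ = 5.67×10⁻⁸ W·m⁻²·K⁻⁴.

A = 0.780 × 1.06 = 0.827 m².
Convert: 203 °C = 476 K.
Q = εσA(T⁴ − T_s⁴). T⁴ − T_s⁴ = (476)⁴ − (302)⁴ = 5.13×10^10 − 8.32×10^9 = 4.30×10^10 K⁴.
Q = 0.94 × 5.67×10⁻⁸ × 0.827 × 4.30×10^10 = 1900 W.

Q ≈ 1900 W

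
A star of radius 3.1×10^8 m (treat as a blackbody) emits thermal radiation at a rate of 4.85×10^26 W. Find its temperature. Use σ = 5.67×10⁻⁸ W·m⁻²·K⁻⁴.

T ≈ 9170 K

A = 4πr² = 4π × (3.1×10^8)² = 1.21×10^18 m².
From P = σAT⁴, T = (P / σA)^(1/4) = (4.85×10^26 / (5.67×10⁻⁸ × 1.21×10^18))^(1/4).
T = (7.08×10^15)^(1/4) = 9170 K.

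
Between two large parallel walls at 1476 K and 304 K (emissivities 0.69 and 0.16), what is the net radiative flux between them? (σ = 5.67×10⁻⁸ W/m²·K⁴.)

q ≈ 40100 W/m²

For two large parallel gray plates, q = σ(T₁⁴ − T₂⁴) / (1/ε₁ + 1/ε₂ − 1).
1/ε₁ + 1/ε₂ − 1 = 1/0.69 + 1/0.16 − 1 = 6.699.
T₁⁴ − T₂⁴ = 4.75×10^12 − 8.54×10^9 = 4.74×10^12 K⁴.
q = 5.67×10⁻⁸ × 4.74×10^12 / 6.699 = 40100 W/m².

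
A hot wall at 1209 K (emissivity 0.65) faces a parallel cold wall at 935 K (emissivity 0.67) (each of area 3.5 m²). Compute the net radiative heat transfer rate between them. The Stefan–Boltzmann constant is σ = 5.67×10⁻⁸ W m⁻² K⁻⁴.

For two large parallel gray plates, q = σ(T₁⁴ − T₂⁴) / (1/ε₁ + 1/ε₂ − 1).
1/ε₁ + 1/ε₂ − 1 = 1/0.65 + 1/0.67 − 1 = 2.031.
T₁⁴ − T₂⁴ = 2.14×10^12 − 7.64×10^11 = 1.37×10^12 K⁴.
q = 5.67×10⁻⁸ × 1.37×10^12 / 2.031 = 38300 W/m².
Q = q·A = 38300 × 3.5 = 1.34×10^5 W.

Q ≈ 1.34×10^5 W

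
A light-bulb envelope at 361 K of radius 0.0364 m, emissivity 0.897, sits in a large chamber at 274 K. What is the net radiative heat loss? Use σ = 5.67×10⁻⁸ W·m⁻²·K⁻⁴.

A = 4πr² = 4π × (0.0364)² = 0.0166 m².
Q = εσA(T⁴ − T_s⁴). T⁴ − T_s⁴ = (361)⁴ − (274)⁴ = 1.70×10^10 − 5.64×10^9 = 1.13×10^10 K⁴.
Q = 0.897 × 5.67×10⁻⁸ × 0.0166 × 1.13×10^10 = 9.61 W.

Q ≈ 9.61 W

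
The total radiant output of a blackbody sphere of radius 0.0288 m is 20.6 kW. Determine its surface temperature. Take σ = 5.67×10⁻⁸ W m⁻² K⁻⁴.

A = 4πr² = 4π × (0.0288)² = 0.0104 m².
From P = σAT⁴, T = (P / σA)^(1/4) = (20600 / (5.67×10⁻⁸ × 0.0104))^(1/4).
T = (3.49×10^13)^(1/4) = 2430 K.

T ≈ 2430 K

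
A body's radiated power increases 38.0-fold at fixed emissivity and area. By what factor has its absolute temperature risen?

P ∝ T⁴ ⇒ T ∝ P^(1/4), so T scales by (38.0)^(1/4) = 2.48.

factor ≈ 2.48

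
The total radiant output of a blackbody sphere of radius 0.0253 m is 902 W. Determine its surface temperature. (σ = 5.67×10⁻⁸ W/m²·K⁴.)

A = 4πr² = 4π × (0.0253)² = 8.04×10^-3 m².
From P = σAT⁴, T = (P / σA)^(1/4) = (902 / (5.67×10⁻⁸ × 8.04×10^-3))^(1/4).
T = (1.98×10^12)^(1/4) = 1190 K.

T ≈ 1190 K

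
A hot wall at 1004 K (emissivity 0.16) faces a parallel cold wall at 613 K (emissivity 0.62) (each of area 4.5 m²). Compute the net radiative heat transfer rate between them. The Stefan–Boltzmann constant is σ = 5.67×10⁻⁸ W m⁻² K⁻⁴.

For two large parallel gray plates, q = σ(T₁⁴ − T₂⁴) / (1/ε₁ + 1/ε₂ − 1).
1/ε₁ + 1/ε₂ − 1 = 1/0.16 + 1/0.62 − 1 = 6.863.
T₁⁴ − T₂⁴ = 1.02×10^12 − 1.41×10^11 = 8.75×10^11 K⁴.
q = 5.67×10⁻⁸ × 8.75×10^11 / 6.863 = 7230 W/m².
Q = q·A = 7230 × 4.5 = 32500 W.

Q ≈ 32500 W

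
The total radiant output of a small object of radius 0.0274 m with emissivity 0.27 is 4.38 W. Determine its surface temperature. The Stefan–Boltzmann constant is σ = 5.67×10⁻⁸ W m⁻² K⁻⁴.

T ≈ 417 K

A = 4πr² = 4π × (0.0274)² = 9.43×10^-3 m².
From P = εσAT⁴, T = (P / εσA)^(1/4) = (4.38 / (0.27 × 5.67×10⁻⁸ × 9.43×10^-3))^(1/4).
T = (3.03×10^10)^(1/4) = 417 K.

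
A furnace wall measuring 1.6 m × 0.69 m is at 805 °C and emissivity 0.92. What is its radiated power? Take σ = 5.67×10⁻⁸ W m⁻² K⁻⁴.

A = 1.6 × 0.69 = 1.10 m².
805 °C = 1078 K.
Stefan–Boltzmann: P = εσAT⁴ = 0.92 × 5.67×10⁻⁸ × 1.10 × (1078)⁴ = 0.92 × 5.67×10⁻⁸ × 1.10 × 1.35×10^12.
P = 77800 W.

P ≈ 77800 W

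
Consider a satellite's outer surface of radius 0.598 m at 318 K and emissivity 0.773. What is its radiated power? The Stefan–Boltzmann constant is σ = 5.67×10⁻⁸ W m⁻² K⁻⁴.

A = 4πr² = 4π × (0.598)² = 4.49 m².
P = εσAT⁴ = 0.773 × 5.67×10⁻⁸ × 4.49 × (318)⁴ = 0.773 × 5.67×10⁻⁸ × 4.49 × 1.02×10^10.
P = 2010 W.

P ≈ 2010 W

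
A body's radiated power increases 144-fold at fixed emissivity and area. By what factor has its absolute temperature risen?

P ∝ T⁴ ⇒ T ∝ P^(1/4), so T scales by (144)^(1/4) = 3.46.

factor ≈ 3.46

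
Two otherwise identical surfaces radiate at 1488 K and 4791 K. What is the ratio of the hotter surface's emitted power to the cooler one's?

P ∝ T⁴, so the ratio is (4791/1488)⁴ = (3.220)⁴ = 107.

ratio ≈ 107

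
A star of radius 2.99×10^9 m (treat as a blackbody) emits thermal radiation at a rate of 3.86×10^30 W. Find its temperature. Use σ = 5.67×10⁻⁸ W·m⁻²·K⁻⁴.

A = 4πr² = 4π × (2.99×10^9)² = 1.12×10^20 m².
From P = σAT⁴, T = (P / σA)^(1/4) = (3.86×10^30 / (5.67×10⁻⁸ × 1.12×10^20))^(1/4).
T = (6.06×10^17)^(1/4) = 27900 K.

T ≈ 27900 K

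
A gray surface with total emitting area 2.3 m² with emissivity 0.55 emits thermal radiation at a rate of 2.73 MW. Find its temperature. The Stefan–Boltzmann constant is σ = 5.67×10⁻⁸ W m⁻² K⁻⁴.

From P = εσAT⁴, T = (P / εσA)^(1/4) = (2.73×10^6 / (0.55 × 5.67×10⁻⁸ × 2.30))^(1/4).
T = (3.81×10^13)^(1/4) = 2480 K.

T ≈ 2480 K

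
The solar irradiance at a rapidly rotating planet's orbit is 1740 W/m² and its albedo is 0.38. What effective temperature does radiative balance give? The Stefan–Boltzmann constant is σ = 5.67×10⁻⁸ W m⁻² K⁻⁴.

T ≈ 263 K

Power absorbed = (1−a)S·πR²; power emitted = 4πR²σT⁴. Equating and cancelling πR²:
T = ((1−a)S / 4σ)^(1/4) = (1080 / (4 × 5.67×10⁻⁸))^(1/4) = (4.76×10^9)^(1/4).
T = 263 K.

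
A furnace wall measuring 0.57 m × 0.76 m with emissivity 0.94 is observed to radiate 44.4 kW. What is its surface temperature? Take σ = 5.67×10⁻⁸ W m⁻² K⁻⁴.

A = 0.57 × 0.76 = 0.433 m².
From P = εσAT⁴, T = (P / εσA)^(1/4) = (44400 / (0.94 × 5.67×10⁻⁸ × 0.433))^(1/4).
T = (1.92×10^12)^(1/4) = 1180 K.

T ≈ 1180 K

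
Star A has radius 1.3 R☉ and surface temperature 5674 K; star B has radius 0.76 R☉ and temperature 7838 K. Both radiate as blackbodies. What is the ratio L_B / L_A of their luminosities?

L = 4πR²σT⁴ ∝ R²T⁴, so L_B/L_A = (0.76/1.3)² × (7838/5674)⁴ = 0.342 × 3.64 = 1.24.

L_B/L_A ≈ 1.24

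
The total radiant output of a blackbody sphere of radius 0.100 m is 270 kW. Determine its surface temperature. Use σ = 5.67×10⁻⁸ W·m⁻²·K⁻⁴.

A = 4πr² = 4π × (0.100)² = 0.126 m².
From P = σAT⁴, T = (P / σA)^(1/4) = (2.70×10^5 / (5.67×10⁻⁸ × 0.126))^(1/4).
T = (3.79×10^13)^(1/4) = 2480 K.

T ≈ 2480 K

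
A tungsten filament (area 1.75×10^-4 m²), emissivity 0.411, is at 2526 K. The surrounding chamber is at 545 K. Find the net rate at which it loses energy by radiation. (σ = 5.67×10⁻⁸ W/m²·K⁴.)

Q = εσA(T⁴ − T_s⁴). T⁴ − T_s⁴ = (2526)⁴ − (545)⁴ = 4.07×10^13 − 8.82×10^10 = 4.06×10^13 K⁴.
Q = 0.411 × 5.67×10⁻⁸ × 1.75×10^-4 × 4.06×10^13 = 166 W.

Q ≈ 166 W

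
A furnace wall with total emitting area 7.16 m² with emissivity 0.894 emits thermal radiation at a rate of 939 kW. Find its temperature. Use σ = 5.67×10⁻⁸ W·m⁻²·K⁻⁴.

From P = εσAT⁴, T = (P / εσA)^(1/4) = (9.39×10^5 / (0.894 × 5.67×10⁻⁸ × 7.16))^(1/4).
T = (2.59×10^12)^(1/4) = 1270 K.

T ≈ 1270 K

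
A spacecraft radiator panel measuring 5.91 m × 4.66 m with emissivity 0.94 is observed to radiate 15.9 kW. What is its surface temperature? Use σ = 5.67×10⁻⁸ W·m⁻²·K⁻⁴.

A = 5.91 × 4.66 = 27.5 m².
From P = εσAT⁴, T = (P / εσA)^(1/4) = (15900 / (0.94 × 5.67×10⁻⁸ × 27.5))^(1/4).
T = (1.08×10^10)^(1/4) = 323 K.

T ≈ 323 K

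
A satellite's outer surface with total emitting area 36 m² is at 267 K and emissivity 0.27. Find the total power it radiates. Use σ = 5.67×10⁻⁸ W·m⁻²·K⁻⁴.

P ≈ 2800 W

Stefan–Boltzmann: P = εσAT⁴ = 0.27 × 5.67×10⁻⁸ × 36.0 × (267)⁴ = 0.27 × 5.67×10⁻⁸ × 36.0 × 5.08×10^9.
P = 2800 W.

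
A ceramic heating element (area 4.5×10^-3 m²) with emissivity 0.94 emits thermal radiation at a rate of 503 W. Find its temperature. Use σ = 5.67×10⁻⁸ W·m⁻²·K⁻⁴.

From P = εσAT⁴, T = (P / εσA)^(1/4) = (503 / (0.94 × 5.67×10⁻⁸ × 4.50×10^-3))^(1/4).
T = (2.10×10^12)^(1/4) = 1200 K.

T ≈ 1200 K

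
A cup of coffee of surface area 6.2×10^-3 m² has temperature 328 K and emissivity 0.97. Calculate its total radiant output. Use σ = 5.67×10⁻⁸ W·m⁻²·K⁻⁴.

P ≈ 3.95 W

P = εσAT⁴ = 0.97 × 5.67×10⁻⁸ × 6.20×10^-3 × (328)⁴ = 0.97 × 5.67×10⁻⁸ × 6.20×10^-3 × 1.16×10^10.
P = 3.95 W.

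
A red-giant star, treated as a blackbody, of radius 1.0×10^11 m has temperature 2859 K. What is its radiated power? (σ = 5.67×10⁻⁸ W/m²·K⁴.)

A = 4πr² = 4π × (1.0×10^11)² = 1.26×10^23 m².
P = σAT⁴ = 5.67×10⁻⁸ × 1.26×10^23 × (2859)⁴ = 5.67×10⁻⁸ × 1.26×10^23 × 6.68×10^13.
P = 4.76×10^29 W.

P ≈ 4.76×10^29 W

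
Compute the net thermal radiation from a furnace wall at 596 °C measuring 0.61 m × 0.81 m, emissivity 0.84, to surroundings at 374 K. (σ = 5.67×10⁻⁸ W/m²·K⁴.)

Q ≈ 13000 W

A = 0.61 × 0.81 = 0.494 m².
Convert: 596 °C = 869 K.
Q = εσA(T⁴ − T_s⁴). T⁴ − T_s⁴ = (869)⁴ − (374)⁴ = 5.70×10^11 − 1.96×10^10 = 5.51×10^11 K⁴.
Q = 0.84 × 5.67×10⁻⁸ × 0.494 × 5.51×10^11 = 13000 W.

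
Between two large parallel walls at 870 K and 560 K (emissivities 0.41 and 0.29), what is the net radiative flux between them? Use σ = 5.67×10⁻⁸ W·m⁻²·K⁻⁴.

For two large parallel gray plates, q = σ(T₁⁴ − T₂⁴) / (1/ε₁ + 1/ε₂ − 1).
1/ε₁ + 1/ε₂ − 1 = 1/0.41 + 1/0.29 − 1 = 4.887.
T₁⁴ − T₂⁴ = 5.73×10^11 − 9.83×10^10 = 4.75×10^11 K⁴.
q = 5.67×10⁻⁸ × 4.75×10^11 / 4.887 = 5510 W/m².

q ≈ 5510 W/m²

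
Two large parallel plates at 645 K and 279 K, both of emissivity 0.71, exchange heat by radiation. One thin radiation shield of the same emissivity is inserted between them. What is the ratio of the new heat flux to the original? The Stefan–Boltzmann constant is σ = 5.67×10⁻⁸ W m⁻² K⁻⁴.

ratio ≈ 0.500

With N identical shields there are N+1 = 2 gaps in series, each with the same radiative resistance, so the flux falls to 1/(N+1) of its unshielded value.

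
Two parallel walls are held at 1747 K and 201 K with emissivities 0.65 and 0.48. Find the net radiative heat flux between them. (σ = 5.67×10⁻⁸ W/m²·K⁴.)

For two large parallel gray plates, q = σ(T₁⁴ − T₂⁴) / (1/ε₁ + 1/ε₂ − 1).
1/ε₁ + 1/ε₂ − 1 = 1/0.65 + 1/0.48 − 1 = 2.622.
T₁⁴ − T₂⁴ = 9.31×10^12 − 1.63×10^9 = 9.31×10^12 K⁴.
q = 5.67×10⁻⁸ × 9.31×10^12 / 2.622 = 2.01×10^5 W/m².

q ≈ 2.01×10^5 W/m²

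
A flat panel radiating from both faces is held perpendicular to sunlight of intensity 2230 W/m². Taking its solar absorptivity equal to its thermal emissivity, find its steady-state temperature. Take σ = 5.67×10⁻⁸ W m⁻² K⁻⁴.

Absorbed flux αS = emitted flux 2εσT⁴ per unit area; with α = ε this gives T = (S/2σ)^(1/4).
T = (2230 / (2 × 5.67×10⁻⁸))^(1/4) = (1.97×10^10)^(1/4).
T = 374 K.

T ≈ 374 K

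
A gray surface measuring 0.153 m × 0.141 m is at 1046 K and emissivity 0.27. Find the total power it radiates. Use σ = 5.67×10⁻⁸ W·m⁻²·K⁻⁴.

A = 0.153 × 0.141 = 0.0216 m².
Stefan–Boltzmann: P = εσAT⁴ = 0.27 × 5.67×10⁻⁸ × 0.0216 × (1046)⁴ = 0.27 × 5.67×10⁻⁸ × 0.0216 × 1.20×10^12.
P = 395 W.

P ≈ 395 W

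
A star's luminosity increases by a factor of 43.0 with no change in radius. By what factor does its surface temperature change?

factor ≈ 2.56

P ∝ T⁴ ⇒ T ∝ P^(1/4), so T scales by (43.0)^(1/4) = 2.56.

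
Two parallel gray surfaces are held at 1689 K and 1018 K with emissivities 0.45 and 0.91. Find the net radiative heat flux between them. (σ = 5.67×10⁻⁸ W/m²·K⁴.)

For two large parallel gray plates, q = σ(T₁⁴ − T₂⁴) / (1/ε₁ + 1/ε₂ − 1).
1/ε₁ + 1/ε₂ − 1 = 1/0.45 + 1/0.91 − 1 = 2.321.
T₁⁴ − T₂⁴ = 8.14×10^12 − 1.07×10^12 = 7.06×10^12 K⁴.
q = 5.67×10⁻⁸ × 7.06×10^12 / 2.321 = 1.73×10^5 W/m².

q ≈ 1.73×10^5 W/m²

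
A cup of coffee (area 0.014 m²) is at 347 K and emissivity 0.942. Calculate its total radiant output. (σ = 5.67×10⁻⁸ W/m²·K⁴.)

P = εσAT⁴ = 0.942 × 5.67×10⁻⁸ × 0.0140 × (347)⁴ = 0.942 × 5.67×10⁻⁸ × 0.0140 × 1.45×10^10.
P = 10.8 W.

P ≈ 10.8 W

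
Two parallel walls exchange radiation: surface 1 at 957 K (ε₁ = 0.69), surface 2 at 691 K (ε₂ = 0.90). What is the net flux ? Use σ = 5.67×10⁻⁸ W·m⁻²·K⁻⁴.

q ≈ 22200 W/m²

For two large parallel gray plates, q = σ(T₁⁴ − T₂⁴) / (1/ε₁ + 1/ε₂ − 1).
1/ε₁ + 1/ε₂ − 1 = 1/0.69 + 1/0.90 − 1 = 1.560.
T₁⁴ − T₂⁴ = 8.39×10^11 − 2.28×10^11 = 6.11×10^11 K⁴.
q = 5.67×10⁻⁸ × 6.11×10^11 / 1.560 = 22200 W/m².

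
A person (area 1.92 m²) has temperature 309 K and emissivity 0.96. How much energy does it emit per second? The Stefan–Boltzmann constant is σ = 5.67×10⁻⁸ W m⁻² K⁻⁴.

Stefan–Boltzmann: P = εσAT⁴ = 0.96 × 5.67×10⁻⁸ × 1.92 × (309)⁴ = 0.96 × 5.67×10⁻⁸ × 1.92 × 9.12×10^9.
P = 953 W.

P ≈ 953 W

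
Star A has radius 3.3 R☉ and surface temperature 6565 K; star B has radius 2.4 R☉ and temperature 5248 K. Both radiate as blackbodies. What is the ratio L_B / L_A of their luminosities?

L_B/L_A ≈ 0.216

L = 4πR²σT⁴ ∝ R²T⁴, so L_B/L_A = (2.4/3.3)² × (5248/6565)⁴ = 0.529 × 0.408 = 0.216.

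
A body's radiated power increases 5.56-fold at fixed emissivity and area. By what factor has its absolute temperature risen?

factor ≈ 1.54

P ∝ T⁴ ⇒ T ∝ P^(1/4), so T scales by (5.56)^(1/4) = 1.54.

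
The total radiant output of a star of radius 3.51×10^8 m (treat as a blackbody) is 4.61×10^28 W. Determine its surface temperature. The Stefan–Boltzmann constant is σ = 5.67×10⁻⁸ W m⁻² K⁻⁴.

A = 4πr² = 4π × (3.51×10^8)² = 1.55×10^18 m².
From P = σAT⁴, T = (P / σA)^(1/4) = (4.61×10^28 / (5.67×10⁻⁸ × 1.55×10^18))^(1/4).
T = (5.25×10^17)^(1/4) = 26900 K.

T ≈ 26900 K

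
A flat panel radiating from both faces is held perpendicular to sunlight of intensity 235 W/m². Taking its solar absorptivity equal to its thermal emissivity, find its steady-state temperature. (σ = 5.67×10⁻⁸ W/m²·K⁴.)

Absorbed flux αS = emitted flux 2εσT⁴ per unit area; with α = ε this gives T = (S/2σ)^(1/4).
T = (235 / (2 × 5.67×10⁻⁸))^(1/4) = (2.07×10^9)^(1/4).
T = 213 K.

T ≈ 213 K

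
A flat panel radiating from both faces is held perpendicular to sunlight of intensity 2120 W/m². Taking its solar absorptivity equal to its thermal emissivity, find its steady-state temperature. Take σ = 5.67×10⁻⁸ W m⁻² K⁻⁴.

Absorbed flux αS = emitted flux 2εσT⁴ per unit area; with α = ε this gives T = (S/2σ)^(1/4).
T = (2120 / (2 × 5.67×10⁻⁸))^(1/4) = (1.87×10^10)^(1/4).
T = 370 K.

T ≈ 370 K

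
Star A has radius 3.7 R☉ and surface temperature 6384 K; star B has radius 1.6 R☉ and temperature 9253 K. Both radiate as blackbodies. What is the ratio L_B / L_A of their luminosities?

L_B/L_A ≈ 0.825

L = 4πR²σT⁴ ∝ R²T⁴, so L_B/L_A = (1.6/3.7)² × (9253/6384)⁴ = 0.187 × 4.41 = 0.825.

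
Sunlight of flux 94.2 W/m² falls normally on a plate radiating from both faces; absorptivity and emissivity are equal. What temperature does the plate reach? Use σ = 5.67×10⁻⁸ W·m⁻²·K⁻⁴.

Absorbed flux αS = emitted flux 2εσT⁴ per unit area; with α = ε this gives T = (S/2σ)^(1/4).
T = (94.2 / (2 × 5.67×10⁻⁸))^(1/4) = (8.31×10^8)^(1/4).
T = 170 K.

T ≈ 170 K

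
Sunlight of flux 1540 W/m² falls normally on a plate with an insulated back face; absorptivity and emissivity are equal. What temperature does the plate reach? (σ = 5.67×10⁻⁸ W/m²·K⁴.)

T ≈ 406 K

Absorbed flux αS = emitted flux εσT⁴ (one radiating face); with α = ε, T = (S/σ)^(1/4).
T = (1540 / 5.67×10⁻⁸)^(1/4) = (2.72×10^10)^(1/4).
T = 406 K.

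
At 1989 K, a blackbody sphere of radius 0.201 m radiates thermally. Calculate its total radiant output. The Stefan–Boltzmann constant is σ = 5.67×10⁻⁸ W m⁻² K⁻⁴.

A = 4πr² = 4π × (0.201)² = 0.508 m².
P = σAT⁴ = 5.67×10⁻⁸ × 0.508 × (1989)⁴ = 5.67×10⁻⁸ × 0.508 × 1.57×10^13.
P = 4.51×10^5 W.

P ≈ 4.51×10^5 W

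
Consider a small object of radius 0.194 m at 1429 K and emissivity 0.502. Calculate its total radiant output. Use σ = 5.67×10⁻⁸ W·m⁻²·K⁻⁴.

A = 4πr² = 4π × (0.194)² = 0.473 m².
P = εσAT⁴ = 0.502 × 5.67×10⁻⁸ × 0.473 × (1429)⁴ = 0.502 × 5.67×10⁻⁸ × 0.473 × 4.17×10^12.
P = 56100 W.

P ≈ 56100 W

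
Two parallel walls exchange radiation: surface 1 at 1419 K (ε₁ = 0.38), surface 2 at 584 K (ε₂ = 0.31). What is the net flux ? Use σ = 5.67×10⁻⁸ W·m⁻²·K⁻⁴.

For two large parallel gray plates, q = σ(T₁⁴ − T₂⁴) / (1/ε₁ + 1/ε₂ − 1).
1/ε₁ + 1/ε₂ − 1 = 1/0.38 + 1/0.31 − 1 = 4.857.
T₁⁴ − T₂⁴ = 4.05×10^12 − 1.16×10^11 = 3.94×10^12 K⁴.
q = 5.67×10⁻⁸ × 3.94×10^12 / 4.857 = 46000 W/m².

q ≈ 46000 W/m²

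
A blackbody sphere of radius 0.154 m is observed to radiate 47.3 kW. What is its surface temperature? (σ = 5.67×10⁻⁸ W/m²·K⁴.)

A = 4πr² = 4π × (0.154)² = 0.298 m².
From P = σAT⁴, T = (P / σA)^(1/4) = (47300 / (5.67×10⁻⁸ × 0.298))^(1/4).
T = (2.80×10^12)^(1/4) = 1290 K.

T ≈ 1290 K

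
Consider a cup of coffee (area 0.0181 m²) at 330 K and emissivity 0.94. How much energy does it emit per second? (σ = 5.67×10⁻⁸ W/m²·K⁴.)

P = εσAT⁴ = 0.94 × 5.67×10⁻⁸ × 0.0181 × (330)⁴ = 0.94 × 5.67×10⁻⁸ × 0.0181 × 1.19×10^10.
P = 11.4 W.

P ≈ 11.4 W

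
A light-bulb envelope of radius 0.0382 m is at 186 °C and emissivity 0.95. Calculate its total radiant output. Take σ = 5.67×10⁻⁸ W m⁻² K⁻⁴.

A = 4πr² = 4π × (0.0382)² = 0.0183 m².
186 °C = 459 K.
P = εσAT⁴ = 0.95 × 5.67×10⁻⁸ × 0.0183 × (459)⁴ = 0.95 × 5.67×10⁻⁸ × 0.0183 × 4.44×10^10.
P = 43.8 W.

P ≈ 43.8 W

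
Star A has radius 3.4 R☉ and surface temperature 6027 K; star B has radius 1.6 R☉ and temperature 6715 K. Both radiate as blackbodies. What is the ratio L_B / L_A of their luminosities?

L = 4πR²σT⁴ ∝ R²T⁴, so L_B/L_A = (1.6/3.4)² × (6715/6027)⁴ = 0.221 × 1.54 = 0.341.

L_B/L_A ≈ 0.341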